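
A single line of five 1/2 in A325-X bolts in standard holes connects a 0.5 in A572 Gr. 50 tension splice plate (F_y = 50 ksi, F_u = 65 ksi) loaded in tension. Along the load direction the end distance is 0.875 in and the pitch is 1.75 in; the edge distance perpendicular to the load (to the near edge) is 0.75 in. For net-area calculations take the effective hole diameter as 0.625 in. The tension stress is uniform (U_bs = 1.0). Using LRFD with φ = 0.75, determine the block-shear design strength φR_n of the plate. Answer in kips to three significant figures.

Shear plane L_v = 0.875 + 4·1.75 = 7.875 in; A_gv = 7.875 × 0.5 = 3.938 in².
A_nv = (7.875 − 4.5·0.625) × 0.5 = 2.531 in².
A_nt = (0.75 − 0.5·0.625) × 0.5 = 0.2188 in².
0.6 F_u A_nv = 98.72 kips; 0.6 F_y A_gv = 118.1 kips → shear rupture governs the shear term.
R_n = 98.72 + 1.0 × 65 × 0.2188 = 112.9 kips.
Design strength φR_n = 0.75 × 112.9 = 84.7 kips.

84.7 kips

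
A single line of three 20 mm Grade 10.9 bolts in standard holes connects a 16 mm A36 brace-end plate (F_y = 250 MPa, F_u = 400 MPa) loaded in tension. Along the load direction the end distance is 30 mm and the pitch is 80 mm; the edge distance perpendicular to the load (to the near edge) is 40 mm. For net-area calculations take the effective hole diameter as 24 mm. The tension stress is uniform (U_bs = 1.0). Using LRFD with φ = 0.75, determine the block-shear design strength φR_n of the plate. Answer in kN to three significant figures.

476 kN

Shear plane L_v = 30 + 2·80 = 190 mm; A_gv = 190 × 16 = 3040 mm².
A_nv = (190 − 2.5·24) × 16 = 2080 mm².
A_nt = (40 − 0.5·24) × 16 = 448 mm².
0.6 F_u A_nv = 499.2 kN; 0.6 F_y A_gv = 456 kN → shear yielding governs the shear term.
R_n = 456 + 1.0 × 400 × 448 / 1000 = 635.2 kN.
Design strength φR_n = 0.75 × 635.2 = 476 kN.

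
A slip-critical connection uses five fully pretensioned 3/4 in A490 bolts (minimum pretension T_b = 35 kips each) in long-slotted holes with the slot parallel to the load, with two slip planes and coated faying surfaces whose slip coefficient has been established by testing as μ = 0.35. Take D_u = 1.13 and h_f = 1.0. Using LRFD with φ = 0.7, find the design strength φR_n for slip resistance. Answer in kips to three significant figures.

R_n = μ · D_u · h_f · T_b · n_s · n_b = 0.35 × 1.13 × 1.0 × 35 × 2 × 5 = 138.4 kips.
Design strength φR_n = 0.7 × 138.4 = 96.9 kips.

96.9 kips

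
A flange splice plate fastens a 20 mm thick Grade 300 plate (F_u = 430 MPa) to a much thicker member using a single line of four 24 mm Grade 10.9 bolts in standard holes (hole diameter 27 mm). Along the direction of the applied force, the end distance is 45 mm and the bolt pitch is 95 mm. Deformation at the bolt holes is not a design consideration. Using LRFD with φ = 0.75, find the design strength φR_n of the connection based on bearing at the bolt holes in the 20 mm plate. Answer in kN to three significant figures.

Per bolt r_n = 1.5 l_c t F_u ≤ 3.0 d t F_u; upper limit = 3.0 × 24 × 20 × 430 / 1000 = 619.2 kN.
Edge bolt: l_c = 45 − 27/2 = 31.5 mm → 1.5 × 31.5 × 20 × 430 / 1000 = 406.4 → r_n = 406.4 kN.
Interior bolts: l_c = 95 − 27 = 68 mm → 1.5 × 68 × 20 × 430 / 1000 = 877.2 → r_n = 619.2 kN.
R_n = 1 × 406.4 + 3 × 619.2 = 2264 kN.
Design strength φR_n = 0.75 × 2264 = 1700 kN.

1700 kN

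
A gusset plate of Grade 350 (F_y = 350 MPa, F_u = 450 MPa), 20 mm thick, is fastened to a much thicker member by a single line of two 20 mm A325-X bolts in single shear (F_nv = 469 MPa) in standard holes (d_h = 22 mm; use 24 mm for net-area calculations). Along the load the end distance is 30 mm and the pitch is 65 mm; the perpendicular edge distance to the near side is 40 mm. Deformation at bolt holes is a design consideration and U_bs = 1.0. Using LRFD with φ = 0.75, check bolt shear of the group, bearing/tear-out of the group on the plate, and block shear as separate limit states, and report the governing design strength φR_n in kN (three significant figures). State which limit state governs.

Bolt shear: A_b = π·20²/4 = 314.2 mm²; R_n = 469 × 314.2 × 2 × 1 / 1000 = 294.7 kN → 0.75 × 294.7 = 221 kN.
Bearing: edge l_c = 19, r_n = 205.2 kN; interior l_c = 43, r_n = 432 kN; R_n = 205.2 + 1·432 = 637.2 kN → 478 kN.
Block shear: A_gv = 1900, A_nv = 1180, A_nt = 560 mm²; R_n = min(0.6F_uA_nv, 0.6F_yA_gv) + U_bs·F_u·A_nt = 570.6 kN → 428 kN.
Bolt shear governs: 221 kN.

221 kN (bolt shear governs)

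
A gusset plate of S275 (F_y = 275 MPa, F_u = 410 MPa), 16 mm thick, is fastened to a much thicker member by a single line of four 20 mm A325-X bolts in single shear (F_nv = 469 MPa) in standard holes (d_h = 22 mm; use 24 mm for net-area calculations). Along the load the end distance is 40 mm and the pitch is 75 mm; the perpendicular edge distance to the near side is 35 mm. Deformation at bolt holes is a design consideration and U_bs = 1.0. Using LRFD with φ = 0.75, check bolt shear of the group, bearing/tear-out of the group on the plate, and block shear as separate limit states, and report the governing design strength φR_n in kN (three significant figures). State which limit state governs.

442 kN (bolt shear governs)

Bolt shear: A_b = π·20²/4 = 314.2 mm²; R_n = 469 × 314.2 × 4 × 1 / 1000 = 589.4 kN → 0.75 × 589.4 = 442 kN.
Bearing: edge l_c = 29, r_n = 228.3 kN; interior l_c = 53, r_n = 314.9 kN; R_n = 228.3 + 3·314.9 = 1173 kN → 880 kN.
Block shear: A_gv = 4240, A_nv = 2896, A_nt = 368 mm²; R_n = min(0.6F_uA_nv, 0.6F_yA_gv) + U_bs·F_u·A_nt = 850.5 kN → 638 kN.
Bolt shear governs: 442 kN.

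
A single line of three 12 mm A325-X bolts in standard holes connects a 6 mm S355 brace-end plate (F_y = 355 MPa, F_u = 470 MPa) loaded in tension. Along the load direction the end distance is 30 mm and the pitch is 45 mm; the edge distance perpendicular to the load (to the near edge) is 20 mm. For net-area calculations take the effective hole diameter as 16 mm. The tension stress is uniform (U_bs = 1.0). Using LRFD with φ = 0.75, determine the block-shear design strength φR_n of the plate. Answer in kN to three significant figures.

Shear plane L_v = 30 + 2·45 = 120 mm; A_gv = 120 × 6 = 720 mm².
A_nv = (120 − 2.5·16) × 6 = 480 mm².
A_nt = (20 − 0.5·16) × 6 = 72 mm².
0.6 F_u A_nv = 135.4 kN; 0.6 F_y A_gv = 153.4 kN → shear rupture governs the shear term.
R_n = 135.4 + 1.0 × 470 × 72 / 1000 = 169.2 kN.
Design strength φR_n = 0.75 × 169.2 = 127 kN.

127 kN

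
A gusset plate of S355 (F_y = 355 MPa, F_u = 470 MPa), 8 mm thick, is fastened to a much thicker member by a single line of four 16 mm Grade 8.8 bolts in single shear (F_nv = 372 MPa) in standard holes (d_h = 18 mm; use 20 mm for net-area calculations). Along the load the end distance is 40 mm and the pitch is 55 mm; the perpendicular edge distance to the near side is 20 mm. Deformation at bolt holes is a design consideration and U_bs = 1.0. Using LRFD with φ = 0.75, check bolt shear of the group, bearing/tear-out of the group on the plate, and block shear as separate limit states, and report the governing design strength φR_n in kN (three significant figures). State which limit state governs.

Bolt shear: A_b = π·16²/4 = 201.1 mm²; R_n = 372 × 201.1 × 4 × 1 / 1000 = 299.2 kN → 0.75 × 299.2 = 224 kN.
Bearing: edge l_c = 31, r_n = 139.9 kN; interior l_c = 37, r_n = 144.4 kN; R_n = 139.9 + 3·144.4 = 573 kN → 430 kN.
Block shear: A_gv = 1640, A_nv = 1080, A_nt = 80 mm²; R_n = min(0.6F_uA_nv, 0.6F_yA_gv) + U_bs·F_u·A_nt = 342.2 kN → 257 kN.
Bolt shear governs: 224 kN.

224 kN (bolt shear governs)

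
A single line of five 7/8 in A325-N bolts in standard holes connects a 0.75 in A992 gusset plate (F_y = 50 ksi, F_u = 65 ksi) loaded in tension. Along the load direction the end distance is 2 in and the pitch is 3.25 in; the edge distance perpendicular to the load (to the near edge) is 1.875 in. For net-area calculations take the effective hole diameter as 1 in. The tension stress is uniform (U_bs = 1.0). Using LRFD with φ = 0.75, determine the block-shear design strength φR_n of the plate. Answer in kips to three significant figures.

Shear plane L_v = 2 + 4·3.25 = 15 in; A_gv = 15 × 0.75 = 11.25 in².
A_nv = (15 − 4.5·1) × 0.75 = 7.875 in².
A_nt = (1.875 − 0.5·1) × 0.75 = 1.031 in².
0.6 F_u A_nv = 307.1 kips; 0.6 F_y A_gv = 337.5 kips → shear rupture governs the shear term.
R_n = 307.1 + 1.0 × 65 × 1.031 = 374.2 kips.
Design strength φR_n = 0.75 × 374.2 = 281 kips.

281 kips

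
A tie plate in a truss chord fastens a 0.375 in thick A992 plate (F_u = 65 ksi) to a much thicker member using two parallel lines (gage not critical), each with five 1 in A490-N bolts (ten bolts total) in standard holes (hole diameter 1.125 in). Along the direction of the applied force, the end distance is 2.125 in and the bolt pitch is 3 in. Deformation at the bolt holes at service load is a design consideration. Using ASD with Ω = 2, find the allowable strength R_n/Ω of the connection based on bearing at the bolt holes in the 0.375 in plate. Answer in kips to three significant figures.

Per bolt r_n = 1.2 l_c t F_u ≤ 2.4 d t F_u; upper limit = 2.4 × 1 × 0.375 × 65 = 58.5 kips.
Edge bolt: l_c = 2.125 − 1.125/2 = 1.562 in → 1.2 × 1.562 × 0.375 × 65 = 45.7 → r_n = 45.7 kips.
Interior bolts: l_c = 3 − 1.125 = 1.875 in → 1.2 × 1.875 × 0.375 × 65 = 54.84 → r_n = 54.84 kips.
R_n = 2 × 45.7 + 8 × 54.84 = 530.2 kips.
Allowable strength R_n/Ω = 530.2 / 2 = 265 kips.

265 kips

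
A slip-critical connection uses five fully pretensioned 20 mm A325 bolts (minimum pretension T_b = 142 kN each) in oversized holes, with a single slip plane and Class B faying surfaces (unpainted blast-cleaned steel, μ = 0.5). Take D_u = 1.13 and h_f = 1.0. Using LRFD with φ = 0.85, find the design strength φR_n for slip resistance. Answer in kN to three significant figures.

341 kN

R_n = μ · D_u · h_f · T_b · n_s · n_b = 0.5 × 1.13 × 1.0 × 142 × 1 × 5 = 401.1 kN.
Design strength φR_n = 0.85 × 401.1 = 341 kN.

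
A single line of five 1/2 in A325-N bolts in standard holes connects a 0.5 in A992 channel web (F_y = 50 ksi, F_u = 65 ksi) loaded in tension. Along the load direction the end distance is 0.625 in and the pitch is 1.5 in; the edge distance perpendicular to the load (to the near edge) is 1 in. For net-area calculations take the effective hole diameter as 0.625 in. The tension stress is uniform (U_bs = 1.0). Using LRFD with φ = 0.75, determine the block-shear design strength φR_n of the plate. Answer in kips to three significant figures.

Shear plane L_v = 0.625 + 4·1.5 = 6.625 in; A_gv = 6.625 × 0.5 = 3.312 in².
A_nv = (6.625 − 4.5·0.625) × 0.5 = 1.906 in².
A_nt = (1 − 0.5·0.625) × 0.5 = 0.3438 in².
0.6 F_u A_nv = 74.34 kips; 0.6 F_y A_gv = 99.38 kips → shear rupture governs the shear term.
R_n = 74.34 + 1.0 × 65 × 0.3438 = 96.69 kips.
Design strength φR_n = 0.75 × 96.69 = 72.5 kips.

72.5 kips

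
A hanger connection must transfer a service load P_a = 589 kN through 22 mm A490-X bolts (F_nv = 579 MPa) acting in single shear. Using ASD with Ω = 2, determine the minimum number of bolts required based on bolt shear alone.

A_b = π·22²/4 = 380.1 mm².
Per-bolt allowable strength R_n/Ω = 579 × 380.1 × 1 / 1000 / 2 = 110 kN.
n ≥ 589 / 110 = 5.352 → use 6 bolts.

6 bolts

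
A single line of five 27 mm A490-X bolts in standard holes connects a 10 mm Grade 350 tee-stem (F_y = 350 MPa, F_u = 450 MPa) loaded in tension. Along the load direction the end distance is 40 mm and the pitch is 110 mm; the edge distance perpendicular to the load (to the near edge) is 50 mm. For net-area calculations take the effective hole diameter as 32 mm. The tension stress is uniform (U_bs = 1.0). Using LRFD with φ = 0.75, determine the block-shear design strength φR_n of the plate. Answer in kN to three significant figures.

Shear plane L_v = 40 + 4·110 = 480 mm; A_gv = 480 × 10 = 4800 mm².
A_nv = (480 − 4.5·32) × 10 = 3360 mm².
A_nt = (50 − 0.5·32) × 10 = 340 mm².
0.6 F_u A_nv = 907.2 kN; 0.6 F_y A_gv = 1008 kN → shear rupture governs the shear term.
R_n = 907.2 + 1.0 × 450 × 340 / 1000 = 1060 kN.
Design strength φR_n = 0.75 × 1060 = 795 kN.

795 kN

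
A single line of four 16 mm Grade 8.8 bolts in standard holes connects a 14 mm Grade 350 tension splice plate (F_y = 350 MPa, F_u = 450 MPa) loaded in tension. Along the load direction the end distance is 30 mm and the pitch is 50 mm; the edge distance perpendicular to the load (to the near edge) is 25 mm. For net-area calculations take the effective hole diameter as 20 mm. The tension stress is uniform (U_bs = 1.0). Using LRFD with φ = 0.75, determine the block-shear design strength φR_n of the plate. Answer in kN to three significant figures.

383 kN

Shear plane L_v = 30 + 3·50 = 180 mm; A_gv = 180 × 14 = 2520 mm².
A_nv = (180 − 3.5·20) × 14 = 1540 mm².
A_nt = (25 − 0.5·20) × 14 = 210 mm².
0.6 F_u A_nv = 415.8 kN; 0.6 F_y A_gv = 529.2 kN → shear rupture governs the shear term.
R_n = 415.8 + 1.0 × 450 × 210 / 1000 = 510.3 kN.
Design strength φR_n = 0.75 × 510.3 = 383 kN.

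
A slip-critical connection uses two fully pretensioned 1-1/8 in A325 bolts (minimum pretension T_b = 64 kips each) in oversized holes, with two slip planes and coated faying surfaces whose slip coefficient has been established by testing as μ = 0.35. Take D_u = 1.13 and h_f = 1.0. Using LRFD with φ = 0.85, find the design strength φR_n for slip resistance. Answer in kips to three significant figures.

86.1 kips

R_n = μ · D_u · h_f · T_b · n_s · n_b = 0.35 × 1.13 × 1.0 × 64 × 2 × 2 = 101.2 kips.
Design strength φR_n = 0.85 × 101.2 = 86.1 kips.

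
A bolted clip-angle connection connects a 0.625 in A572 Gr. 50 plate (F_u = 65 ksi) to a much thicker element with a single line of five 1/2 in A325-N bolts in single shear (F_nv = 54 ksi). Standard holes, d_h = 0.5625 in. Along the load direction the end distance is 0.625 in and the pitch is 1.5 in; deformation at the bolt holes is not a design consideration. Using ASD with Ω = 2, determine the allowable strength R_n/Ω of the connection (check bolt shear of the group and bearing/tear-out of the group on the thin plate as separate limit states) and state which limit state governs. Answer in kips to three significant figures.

26.5 kips (bolt shear governs)

Bolt shear: A_b = π·0.5²/4 = 0.1963 in²; R_n = 54 × 0.1963 × 5 × 1 = 53.01 kips → 53.01 / 2 = 26.5 kips.
Bearing (1.5 l_c t F_u ≤ 3.0 d t F_u): upper limit = 3.0·0.5·0.625·65 = 60.94 kips.
  Edge l_c = 0.625 − 0.5625/2 = 0.3438 → r_n = 20.95 kips; interior l_c = 1.5 − 0.5625 = 0.9375 → r_n = 57.13 kips.
  R_n,bearing = 1·20.95 + 4·57.13 = 249.5 kips → 249.5 / 2 = 125 kips.
Bolt shear governs: 26.5 kips.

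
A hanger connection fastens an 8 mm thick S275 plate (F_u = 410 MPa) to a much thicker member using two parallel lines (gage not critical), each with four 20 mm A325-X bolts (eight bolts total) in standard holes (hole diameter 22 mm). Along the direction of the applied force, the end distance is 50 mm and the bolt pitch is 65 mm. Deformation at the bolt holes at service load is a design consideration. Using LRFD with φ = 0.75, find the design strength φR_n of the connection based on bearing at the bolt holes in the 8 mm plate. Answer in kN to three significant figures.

Per bolt r_n = 1.2 l_c t F_u ≤ 2.4 d t F_u; upper limit = 2.4 × 20 × 8 × 410 / 1000 = 157.4 kN.
Edge bolt: l_c = 50 − 22/2 = 39 mm → 1.2 × 39 × 8 × 410 / 1000 = 153.5 → r_n = 153.5 kN.
Interior bolts: l_c = 65 − 22 = 43 mm → 1.2 × 43 × 8 × 410 / 1000 = 169.2 → r_n = 157.4 kN.
R_n = 2 × 153.5 + 6 × 157.4 = 1252 kN.
Design strength φR_n = 0.75 × 1252 = 939 kN.

939 kN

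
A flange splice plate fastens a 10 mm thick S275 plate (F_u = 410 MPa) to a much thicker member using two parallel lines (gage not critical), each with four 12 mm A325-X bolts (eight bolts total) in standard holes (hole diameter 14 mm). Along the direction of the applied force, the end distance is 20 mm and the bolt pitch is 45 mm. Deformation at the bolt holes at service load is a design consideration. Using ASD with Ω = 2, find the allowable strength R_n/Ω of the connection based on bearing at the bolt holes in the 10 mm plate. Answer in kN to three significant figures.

418 kN

Per bolt r_n = 1.2 l_c t F_u ≤ 2.4 d t F_u; upper limit = 2.4 × 12 × 10 × 410 / 1000 = 118.1 kN.
Edge bolt: l_c = 20 − 14/2 = 13 mm → 1.2 × 13 × 10 × 410 / 1000 = 63.96 → r_n = 63.96 kN.
Interior bolts: l_c = 45 − 14 = 31 mm → 1.2 × 31 × 10 × 410 / 1000 = 152.5 → r_n = 118.1 kN.
R_n = 2 × 63.96 + 6 × 118.1 = 836.4 kN.
Allowable strength R_n/Ω = 836.4 / 2 = 418 kN.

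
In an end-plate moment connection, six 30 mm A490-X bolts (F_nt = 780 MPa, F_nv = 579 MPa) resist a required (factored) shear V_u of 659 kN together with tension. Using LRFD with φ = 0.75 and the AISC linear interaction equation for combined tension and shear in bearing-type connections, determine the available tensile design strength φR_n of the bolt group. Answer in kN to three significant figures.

2340 kN

A_b = π·30²/4 = 706.9 mm²; f_rv = 659 × 1000 / (6 × 706.9) = 155.4 MPa.
F'_nt = 1.3 F_nt − (F_nt / φF_nv) f_rv = 1.3·780 − (780/(0.75·579))·155.4 = 734.9 MPa, capped at F_nt → F'_nt = 734.9 MPa.
R_n = F'_nt · A_b · n = 734.9 × 706.9 × 6 / 1000 = 3117 kN.
Design strength φR_n = 0.75 × 3117 = 2340 kN.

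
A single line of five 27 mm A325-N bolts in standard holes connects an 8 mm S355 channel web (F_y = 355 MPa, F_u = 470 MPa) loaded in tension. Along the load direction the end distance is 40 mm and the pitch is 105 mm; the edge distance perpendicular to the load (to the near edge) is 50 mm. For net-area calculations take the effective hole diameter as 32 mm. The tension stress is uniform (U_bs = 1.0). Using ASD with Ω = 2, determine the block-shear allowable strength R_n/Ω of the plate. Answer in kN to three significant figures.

Shear plane L_v = 40 + 4·105 = 460 mm; A_gv = 460 × 8 = 3680 mm².
A_nv = (460 − 4.5·32) × 8 = 2528 mm².
A_nt = (50 − 0.5·32) × 8 = 272 mm².
0.6 F_u A_nv = 712.9 kN; 0.6 F_y A_gv = 783.8 kN → shear rupture governs the shear term.
R_n = 712.9 + 1.0 × 470 × 272 / 1000 = 840.7 kN.
Allowable strength R_n/Ω = 840.7 / 2 = 420 kN.

420 kN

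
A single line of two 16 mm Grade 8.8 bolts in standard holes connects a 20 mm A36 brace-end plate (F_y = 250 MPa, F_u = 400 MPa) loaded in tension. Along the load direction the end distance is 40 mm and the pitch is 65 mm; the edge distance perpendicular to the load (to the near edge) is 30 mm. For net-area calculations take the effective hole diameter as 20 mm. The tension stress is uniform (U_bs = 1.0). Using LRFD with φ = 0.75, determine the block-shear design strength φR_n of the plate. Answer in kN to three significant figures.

356 kN

Shear plane L_v = 40 + 1·65 = 105 mm; A_gv = 105 × 20 = 2100 mm².
A_nv = (105 − 1.5·20) × 20 = 1500 mm².
A_nt = (30 − 0.5·20) × 20 = 400 mm².
0.6 F_u A_nv = 360 kN; 0.6 F_y A_gv = 315 kN → shear yielding governs the shear term.
R_n = 315 + 1.0 × 400 × 400 / 1000 = 475 kN.
Design strength φR_n = 0.75 × 475 = 356 kN.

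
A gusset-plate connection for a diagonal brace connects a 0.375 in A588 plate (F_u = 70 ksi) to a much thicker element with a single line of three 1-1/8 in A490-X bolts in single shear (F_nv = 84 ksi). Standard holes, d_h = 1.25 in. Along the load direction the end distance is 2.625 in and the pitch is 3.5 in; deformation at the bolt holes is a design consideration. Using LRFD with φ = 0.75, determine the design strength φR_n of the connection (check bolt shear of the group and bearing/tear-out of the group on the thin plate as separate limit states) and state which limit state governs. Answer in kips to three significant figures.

154 kips (bearing governs)

Bolt shear: A_b = π·1.125²/4 = 0.994 in²; R_n = 84 × 0.994 × 3 × 1 = 250.5 kips → 0.75 × 250.5 = 188 kips.
Bearing (1.2 l_c t F_u ≤ 2.4 d t F_u): upper limit = 2.4·1.125·0.375·70 = 70.88 kips.
  Edge l_c = 2.625 − 1.25/2 = 2 → r_n = 63 kips; interior l_c = 3.5 − 1.25 = 2.25 → r_n = 70.88 kips.
  R_n,bearing = 1·63 + 2·70.88 = 204.8 kips → 0.75 × 204.8 = 154 kips.
Bearing governs: 154 kips.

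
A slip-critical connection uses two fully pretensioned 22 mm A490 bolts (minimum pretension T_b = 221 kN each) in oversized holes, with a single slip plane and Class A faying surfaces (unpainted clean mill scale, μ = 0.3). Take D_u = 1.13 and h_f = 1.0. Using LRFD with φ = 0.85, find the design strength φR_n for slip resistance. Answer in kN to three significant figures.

127 kN

R_n = μ · D_u · h_f · T_b · n_s · n_b = 0.3 × 1.13 × 1.0 × 221 × 1 × 2 = 149.8 kN.
Design strength φR_n = 0.85 × 149.8 = 127 kN.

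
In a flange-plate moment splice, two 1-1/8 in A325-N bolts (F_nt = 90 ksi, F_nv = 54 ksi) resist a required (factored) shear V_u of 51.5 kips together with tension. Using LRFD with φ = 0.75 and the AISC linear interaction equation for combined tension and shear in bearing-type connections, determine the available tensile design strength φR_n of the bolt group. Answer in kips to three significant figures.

A_b = π·1.125²/4 = 0.994 in²; f_rv = 51.5 / (2 × 0.994) = 25.9 ksi.
F'_nt = 1.3 F_nt − (F_nt / φF_nv) f_rv = 1.3·90 − (90/(0.75·54))·25.9 = 59.43 ksi, capped at F_nt → F'_nt = 59.43 ksi.
R_n = F'_nt · A_b · n = 59.43 × 0.994 × 2 = 118.2 kips.
Design strength φR_n = 0.75 × 118.2 = 88.6 kips.

88.6 kips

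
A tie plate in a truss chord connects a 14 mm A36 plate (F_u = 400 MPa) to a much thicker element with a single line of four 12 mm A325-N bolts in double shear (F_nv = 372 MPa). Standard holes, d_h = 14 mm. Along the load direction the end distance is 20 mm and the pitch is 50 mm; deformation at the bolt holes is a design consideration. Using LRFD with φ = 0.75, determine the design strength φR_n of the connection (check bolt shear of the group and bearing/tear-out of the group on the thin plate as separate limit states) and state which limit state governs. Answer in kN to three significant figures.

252 kN (bolt shear governs)

Bolt shear: A_b = π·12²/4 = 113.1 mm²; R_n = 372 × 113.1 × 4 × 2 / 1000 = 336.6 kN → 0.75 × 336.6 = 252 kN.
Bearing (1.2 l_c t F_u ≤ 2.4 d t F_u): upper limit = 2.4·12·14·400 / 1000 = 161.3 kN.
  Edge l_c = 20 − 14/2 = 13 → r_n = 87.36 kN; interior l_c = 50 − 14 = 36 → r_n = 161.3 kN.
  R_n,bearing = 1·87.36 + 3·161.3 = 571.2 kN → 0.75 × 571.2 = 428 kN.
Bolt shear governs: 252 kN.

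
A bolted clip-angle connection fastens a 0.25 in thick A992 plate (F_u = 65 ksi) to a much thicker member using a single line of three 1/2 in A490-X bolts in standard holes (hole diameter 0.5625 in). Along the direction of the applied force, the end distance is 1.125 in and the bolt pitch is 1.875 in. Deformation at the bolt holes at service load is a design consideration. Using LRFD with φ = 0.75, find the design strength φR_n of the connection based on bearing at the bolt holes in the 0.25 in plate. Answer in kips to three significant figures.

41.6 kips

Per bolt r_n = 1.2 l_c t F_u ≤ 2.4 d t F_u; upper limit = 2.4 × 0.5 × 0.25 × 65 = 19.5 kips.
Edge bolt: l_c = 1.125 − 0.5625/2 = 0.8438 in → 1.2 × 0.8438 × 0.25 × 65 = 16.45 → r_n = 16.45 kips.
Interior bolts: l_c = 1.875 − 0.5625 = 1.312 in → 1.2 × 1.312 × 0.25 × 65 = 25.59 → r_n = 19.5 kips.
R_n = 1 × 16.45 + 2 × 19.5 = 55.45 kips.
Design strength φR_n = 0.75 × 55.45 = 41.6 kips.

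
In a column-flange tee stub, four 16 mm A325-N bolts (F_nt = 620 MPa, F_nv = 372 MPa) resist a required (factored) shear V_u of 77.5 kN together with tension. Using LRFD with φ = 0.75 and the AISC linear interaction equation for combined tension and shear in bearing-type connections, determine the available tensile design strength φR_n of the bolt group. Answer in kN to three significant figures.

357 kN

A_b = π·16²/4 = 201.1 mm²; f_rv = 77.5 × 1000 / (4 × 201.1) = 96.36 MPa.
F'_nt = 1.3 F_nt − (F_nt / φF_nv) f_rv = 1.3·620 − (620/(0.75·372))·96.36 = 591.9 MPa, capped at F_nt → F'_nt = 591.9 MPa.
R_n = F'_nt · A_b · n = 591.9 × 201.1 × 4 / 1000 = 476 kN.
Design strength φR_n = 0.75 × 476 = 357 kN.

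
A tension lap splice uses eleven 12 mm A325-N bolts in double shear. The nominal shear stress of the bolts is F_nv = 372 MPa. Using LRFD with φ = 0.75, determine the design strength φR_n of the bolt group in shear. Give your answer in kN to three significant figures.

694 kN

A_b = π × 12² / 4 = 113.1 mm².
R_n = F_nv · A_b · n · n_s = 372 × 113.1 × 11 × 2 / 1000 = 925.6 kN.
Design strength φR_n = 0.75 × 925.6 = 694 kN.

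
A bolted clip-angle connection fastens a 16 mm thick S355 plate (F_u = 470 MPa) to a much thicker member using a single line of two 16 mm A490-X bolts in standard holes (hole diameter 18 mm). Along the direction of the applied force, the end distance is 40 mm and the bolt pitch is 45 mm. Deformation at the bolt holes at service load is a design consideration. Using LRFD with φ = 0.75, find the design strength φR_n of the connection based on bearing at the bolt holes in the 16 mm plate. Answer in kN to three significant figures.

393 kN

Per bolt r_n = 1.2 l_c t F_u ≤ 2.4 d t F_u; upper limit = 2.4 × 16 × 16 × 470 / 1000 = 288.8 kN.
Edge bolt: l_c = 40 − 18/2 = 31 mm → 1.2 × 31 × 16 × 470 / 1000 = 279.7 → r_n = 279.7 kN.
Interior bolts: l_c = 45 − 18 = 27 mm → 1.2 × 27 × 16 × 470 / 1000 = 243.6 → r_n = 243.6 kN.
R_n = 1 × 279.7 + 1 × 243.6 = 523.4 kN.
Design strength φR_n = 0.75 × 523.4 = 393 kN.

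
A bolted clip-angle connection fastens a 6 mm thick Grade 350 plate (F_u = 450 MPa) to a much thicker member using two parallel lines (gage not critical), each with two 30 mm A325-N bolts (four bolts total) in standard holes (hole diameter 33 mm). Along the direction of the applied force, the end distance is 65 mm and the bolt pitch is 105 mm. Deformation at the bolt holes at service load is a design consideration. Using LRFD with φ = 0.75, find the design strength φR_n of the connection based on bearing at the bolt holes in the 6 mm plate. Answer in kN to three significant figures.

Per bolt r_n = 1.2 l_c t F_u ≤ 2.4 d t F_u; upper limit = 2.4 × 30 × 6 × 450 / 1000 = 194.4 kN.
Edge bolt: l_c = 65 − 33/2 = 48.5 mm → 1.2 × 48.5 × 6 × 450 / 1000 = 157.1 → r_n = 157.1 kN.
Interior bolts: l_c = 105 − 33 = 72 mm → 1.2 × 72 × 6 × 450 / 1000 = 233.3 → r_n = 194.4 kN.
R_n = 2 × 157.1 + 2 × 194.4 = 703.1 kN.
Design strength φR_n = 0.75 × 703.1 = 527 kN.

527 kN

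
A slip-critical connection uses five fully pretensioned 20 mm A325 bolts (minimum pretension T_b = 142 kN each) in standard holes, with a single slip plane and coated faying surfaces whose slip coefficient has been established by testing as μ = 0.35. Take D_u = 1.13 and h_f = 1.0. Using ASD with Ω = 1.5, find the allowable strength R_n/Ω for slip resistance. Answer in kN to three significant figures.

R_n = μ · D_u · h_f · T_b · n_s · n_b = 0.35 × 1.13 × 1.0 × 142 × 1 × 5 = 280.8 kN.
Allowable strength R_n/Ω = 280.8 / 1.5 = 187 kN.

187 kN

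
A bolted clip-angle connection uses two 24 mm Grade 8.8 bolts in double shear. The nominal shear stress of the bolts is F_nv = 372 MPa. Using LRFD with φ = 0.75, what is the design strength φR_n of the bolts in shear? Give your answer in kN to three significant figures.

A_b = π × 24² / 4 = 452.4 mm².
R_n = F_nv · A_b · n · n_s = 372 × 452.4 × 2 × 2 / 1000 = 673.2 kN.
Design strength φR_n = 0.75 × 673.2 = 505 kN.

505 kN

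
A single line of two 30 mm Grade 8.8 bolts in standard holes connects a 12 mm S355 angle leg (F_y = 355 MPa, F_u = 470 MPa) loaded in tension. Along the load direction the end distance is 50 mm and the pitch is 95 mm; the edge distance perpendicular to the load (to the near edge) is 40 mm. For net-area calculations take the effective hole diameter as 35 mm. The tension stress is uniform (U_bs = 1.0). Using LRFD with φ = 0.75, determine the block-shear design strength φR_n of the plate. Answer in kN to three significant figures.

Shear plane L_v = 50 + 1·95 = 145 mm; A_gv = 145 × 12 = 1740 mm².
A_nv = (145 − 1.5·35) × 12 = 1110 mm².
A_nt = (40 − 0.5·35) × 12 = 270 mm².
0.6 F_u A_nv = 313 kN; 0.6 F_y A_gv = 370.6 kN → shear rupture governs the shear term.
R_n = 313 + 1.0 × 470 × 270 / 1000 = 439.9 kN.
Design strength φR_n = 0.75 × 439.9 = 330 kN.

330 kN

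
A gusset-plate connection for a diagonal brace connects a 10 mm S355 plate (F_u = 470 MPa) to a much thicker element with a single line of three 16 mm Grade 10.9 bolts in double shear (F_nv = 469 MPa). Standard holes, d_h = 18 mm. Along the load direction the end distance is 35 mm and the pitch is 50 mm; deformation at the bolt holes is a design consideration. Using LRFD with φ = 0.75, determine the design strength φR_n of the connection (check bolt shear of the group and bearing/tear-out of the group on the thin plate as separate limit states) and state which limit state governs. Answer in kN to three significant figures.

381 kN (bearing governs)

Bolt shear: A_b = π·16²/4 = 201.1 mm²; R_n = 469 × 201.1 × 3 × 2 / 1000 = 565.8 kN → 0.75 × 565.8 = 424 kN.
Bearing (1.2 l_c t F_u ≤ 2.4 d t F_u): upper limit = 2.4·16·10·470 / 1000 = 180.5 kN.
  Edge l_c = 35 − 18/2 = 26 → r_n = 146.6 kN; interior l_c = 50 − 18 = 32 → r_n = 180.5 kN.
  R_n,bearing = 1·146.6 + 2·180.5 = 507.6 kN → 0.75 × 507.6 = 381 kN.
Bearing governs: 381 kN.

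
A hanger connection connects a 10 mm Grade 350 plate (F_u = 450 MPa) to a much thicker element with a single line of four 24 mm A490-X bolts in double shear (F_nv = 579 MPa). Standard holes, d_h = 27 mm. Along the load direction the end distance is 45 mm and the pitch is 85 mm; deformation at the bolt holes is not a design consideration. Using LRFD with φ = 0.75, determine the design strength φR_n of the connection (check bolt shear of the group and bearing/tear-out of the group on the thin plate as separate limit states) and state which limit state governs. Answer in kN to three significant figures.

Bolt shear: A_b = π·24²/4 = 452.4 mm²; R_n = 579 × 452.4 × 4 × 2 / 1000 = 2095 kN → 0.75 × 2095 = 1570 kN.
Bearing (1.5 l_c t F_u ≤ 3.0 d t F_u): upper limit = 3.0·24·10·450 / 1000 = 324 kN.
  Edge l_c = 45 − 27/2 = 31.5 → r_n = 212.6 kN; interior l_c = 85 − 27 = 58 → r_n = 324 kN.
  R_n,bearing = 1·212.6 + 3·324 = 1185 kN → 0.75 × 1185 = 888 kN.
Bearing governs: 888 kN.

888 kN (bearing governs)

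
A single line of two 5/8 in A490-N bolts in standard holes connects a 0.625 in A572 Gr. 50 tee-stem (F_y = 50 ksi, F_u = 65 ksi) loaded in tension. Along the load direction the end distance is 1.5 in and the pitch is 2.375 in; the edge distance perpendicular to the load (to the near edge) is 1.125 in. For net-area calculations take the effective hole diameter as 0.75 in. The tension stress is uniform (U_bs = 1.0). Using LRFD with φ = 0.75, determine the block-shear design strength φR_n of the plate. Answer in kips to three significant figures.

Shear plane L_v = 1.5 + 1·2.375 = 3.875 in; A_gv = 3.875 × 0.625 = 2.422 in².
A_nv = (3.875 − 1.5·0.75) × 0.625 = 1.719 in².
A_nt = (1.125 − 0.5·0.75) × 0.625 = 0.4688 in².
0.6 F_u A_nv = 67.03 kips; 0.6 F_y A_gv = 72.66 kips → shear rupture governs the shear term.
R_n = 67.03 + 1.0 × 65 × 0.4688 = 97.5 kips.
Design strength φR_n = 0.75 × 97.5 = 73.1 kips.

73.1 kips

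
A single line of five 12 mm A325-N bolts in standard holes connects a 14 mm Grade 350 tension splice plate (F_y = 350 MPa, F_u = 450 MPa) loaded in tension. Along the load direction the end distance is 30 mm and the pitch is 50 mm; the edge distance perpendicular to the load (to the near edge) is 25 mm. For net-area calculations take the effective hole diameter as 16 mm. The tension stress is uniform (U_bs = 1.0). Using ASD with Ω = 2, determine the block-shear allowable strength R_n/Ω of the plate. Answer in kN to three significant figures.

Shear plane L_v = 30 + 4·50 = 230 mm; A_gv = 230 × 14 = 3220 mm².
A_nv = (230 − 4.5·16) × 14 = 2212 mm².
A_nt = (25 − 0.5·16) × 14 = 238 mm².
0.6 F_u A_nv = 597.2 kN; 0.6 F_y A_gv = 676.2 kN → shear rupture governs the shear term.
R_n = 597.2 + 1.0 × 450 × 238 / 1000 = 704.3 kN.
Allowable strength R_n/Ω = 704.3 / 2 = 352 kN.

352 kN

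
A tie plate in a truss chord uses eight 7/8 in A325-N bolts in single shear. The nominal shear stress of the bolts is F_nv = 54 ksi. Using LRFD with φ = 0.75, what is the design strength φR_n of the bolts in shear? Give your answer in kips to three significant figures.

A_b = π × 0.875² / 4 = 0.6013 in².
R_n = F_nv · A_b · n · n_s = 54 × 0.6013 × 8 × 1 = 259.8 kips.
Design strength φR_n = 0.75 × 259.8 = 195 kips.

195 kips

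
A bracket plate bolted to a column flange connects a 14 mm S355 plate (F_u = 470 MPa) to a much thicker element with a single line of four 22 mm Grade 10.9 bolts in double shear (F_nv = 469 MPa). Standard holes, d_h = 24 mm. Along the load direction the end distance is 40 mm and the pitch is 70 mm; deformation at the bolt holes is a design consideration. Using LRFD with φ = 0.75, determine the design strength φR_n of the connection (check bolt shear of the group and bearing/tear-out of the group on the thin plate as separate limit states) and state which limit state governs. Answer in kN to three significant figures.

Bolt shear: A_b = π·22²/4 = 380.1 mm²; R_n = 469 × 380.1 × 4 × 2 / 1000 = 1426 kN → 0.75 × 1426 = 1070 kN.
Bearing (1.2 l_c t F_u ≤ 2.4 d t F_u): upper limit = 2.4·22·14·470 / 1000 = 347.4 kN.
  Edge l_c = 40 − 24/2 = 28 → r_n = 221.1 kN; interior l_c = 70 − 24 = 46 → r_n = 347.4 kN.
  R_n,bearing = 1·221.1 + 3·347.4 = 1263 kN → 0.75 × 1263 = 948 kN.
Bearing governs: 948 kN.

948 kN (bearing governs)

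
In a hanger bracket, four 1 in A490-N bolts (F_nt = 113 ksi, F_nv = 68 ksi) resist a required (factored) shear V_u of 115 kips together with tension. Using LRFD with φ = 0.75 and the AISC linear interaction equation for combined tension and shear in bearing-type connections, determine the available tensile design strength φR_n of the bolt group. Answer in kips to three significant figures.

155 kips

A_b = π·1²/4 = 0.7854 in²; f_rv = 115 / (4 × 0.7854) = 36.61 ksi.
F'_nt = 1.3 F_nt − (F_nt / φF_nv) f_rv = 1.3·113 − (113/(0.75·68))·36.61 = 65.79 ksi, capped at F_nt → F'_nt = 65.79 ksi.
R_n = F'_nt · A_b · n = 65.79 × 0.7854 × 4 = 206.7 kips.
Design strength φR_n = 0.75 × 206.7 = 155 kips.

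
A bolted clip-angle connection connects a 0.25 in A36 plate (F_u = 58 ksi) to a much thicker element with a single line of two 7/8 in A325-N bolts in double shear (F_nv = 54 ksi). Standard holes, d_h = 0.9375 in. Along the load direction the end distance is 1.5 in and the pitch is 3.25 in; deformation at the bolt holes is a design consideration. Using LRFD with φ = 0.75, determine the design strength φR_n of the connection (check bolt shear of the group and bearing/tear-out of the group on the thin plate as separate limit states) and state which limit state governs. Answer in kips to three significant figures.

Bolt shear: A_b = π·0.875²/4 = 0.6013 in²; R_n = 54 × 0.6013 × 2 × 2 = 129.9 kips → 0.75 × 129.9 = 97.4 kips.
Bearing (1.2 l_c t F_u ≤ 2.4 d t F_u): upper limit = 2.4·0.875·0.25·58 = 30.45 kips.
  Edge l_c = 1.5 − 0.9375/2 = 1.031 → r_n = 17.94 kips; interior l_c = 3.25 − 0.9375 = 2.312 → r_n = 30.45 kips.
  R_n,bearing = 1·17.94 + 1·30.45 = 48.39 kips → 0.75 × 48.39 = 36.3 kips.
Bearing governs: 36.3 kips.

36.3 kips (bearing governs)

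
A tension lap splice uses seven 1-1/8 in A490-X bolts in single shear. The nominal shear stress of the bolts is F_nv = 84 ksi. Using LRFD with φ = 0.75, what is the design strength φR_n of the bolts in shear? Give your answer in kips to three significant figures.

A_b = π × 1.125² / 4 = 0.994 in².
R_n = F_nv · A_b · n · n_s = 84 × 0.994 × 7 × 1 = 584.5 kips.
Design strength φR_n = 0.75 × 584.5 = 438 kips.

438 kips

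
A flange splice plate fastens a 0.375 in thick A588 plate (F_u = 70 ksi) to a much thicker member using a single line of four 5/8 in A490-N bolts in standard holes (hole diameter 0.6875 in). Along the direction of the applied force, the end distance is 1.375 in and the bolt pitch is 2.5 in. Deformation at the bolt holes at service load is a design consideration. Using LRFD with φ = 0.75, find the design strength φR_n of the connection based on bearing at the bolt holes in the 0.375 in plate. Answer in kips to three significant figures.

Per bolt r_n = 1.2 l_c t F_u ≤ 2.4 d t F_u; upper limit = 2.4 × 0.625 × 0.375 × 70 = 39.38 kips.
Edge bolt: l_c = 1.375 − 0.6875/2 = 1.031 in → 1.2 × 1.031 × 0.375 × 70 = 32.48 → r_n = 32.48 kips.
Interior bolts: l_c = 2.5 − 0.6875 = 1.812 in → 1.2 × 1.812 × 0.375 × 70 = 57.09 → r_n = 39.38 kips.
R_n = 1 × 32.48 + 3 × 39.38 = 150.6 kips.
Design strength φR_n = 0.75 × 150.6 = 113 kips.

113 kips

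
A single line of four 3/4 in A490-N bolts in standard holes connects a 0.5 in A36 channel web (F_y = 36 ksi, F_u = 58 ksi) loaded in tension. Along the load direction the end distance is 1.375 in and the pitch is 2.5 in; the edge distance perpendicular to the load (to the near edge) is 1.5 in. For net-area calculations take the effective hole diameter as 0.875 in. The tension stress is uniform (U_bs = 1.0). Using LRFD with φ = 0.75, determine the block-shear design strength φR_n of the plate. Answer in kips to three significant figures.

95 kips

Shear plane L_v = 1.375 + 3·2.5 = 8.875 in; A_gv = 8.875 × 0.5 = 4.438 in².
A_nv = (8.875 − 3.5·0.875) × 0.5 = 2.906 in².
A_nt = (1.5 − 0.5·0.875) × 0.5 = 0.5312 in².
0.6 F_u A_nv = 101.1 kips; 0.6 F_y A_gv = 95.85 kips → shear yielding governs the shear term.
R_n = 95.85 + 1.0 × 58 × 0.5312 = 126.7 kips.
Design strength φR_n = 0.75 × 126.7 = 95 kips.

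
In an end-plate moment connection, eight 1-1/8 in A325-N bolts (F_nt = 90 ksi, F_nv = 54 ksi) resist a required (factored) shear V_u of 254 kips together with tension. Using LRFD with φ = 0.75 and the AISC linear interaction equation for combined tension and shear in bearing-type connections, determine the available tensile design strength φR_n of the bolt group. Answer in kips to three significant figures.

A_b = π·1.125²/4 = 0.994 in²; f_rv = 254 / (8 × 0.994) = 31.94 ksi.
F'_nt = 1.3 F_nt − (F_nt / φF_nv) f_rv = 1.3·90 − (90/(0.75·54))·31.94 = 46.02 ksi, capped at F_nt → F'_nt = 46.02 ksi.
R_n = F'_nt · A_b · n = 46.02 × 0.994 × 8 = 366 kips.
Design strength φR_n = 0.75 × 366 = 274 kips.

274 kips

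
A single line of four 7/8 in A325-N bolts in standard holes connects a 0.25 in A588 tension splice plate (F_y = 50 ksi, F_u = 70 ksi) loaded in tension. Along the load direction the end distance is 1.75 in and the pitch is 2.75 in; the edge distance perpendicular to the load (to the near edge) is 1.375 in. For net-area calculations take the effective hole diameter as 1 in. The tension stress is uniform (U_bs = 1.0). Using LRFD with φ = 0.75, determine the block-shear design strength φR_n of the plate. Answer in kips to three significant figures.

Shear plane L_v = 1.75 + 3·2.75 = 10 in; A_gv = 10 × 0.25 = 2.5 in².
A_nv = (10 − 3.5·1) × 0.25 = 1.625 in².
A_nt = (1.375 − 0.5·1) × 0.25 = 0.2188 in².
0.6 F_u A_nv = 68.25 kips; 0.6 F_y A_gv = 75 kips → shear rupture governs the shear term.
R_n = 68.25 + 1.0 × 70 × 0.2188 = 83.56 kips.
Design strength φR_n = 0.75 × 83.56 = 62.7 kips.

62.7 kips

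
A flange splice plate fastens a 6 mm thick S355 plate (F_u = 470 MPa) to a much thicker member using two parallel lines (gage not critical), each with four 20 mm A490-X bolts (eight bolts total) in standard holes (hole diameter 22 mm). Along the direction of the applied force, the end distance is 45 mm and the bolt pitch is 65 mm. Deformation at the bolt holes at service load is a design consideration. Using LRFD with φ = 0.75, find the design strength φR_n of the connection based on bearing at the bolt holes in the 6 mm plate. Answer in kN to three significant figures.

Per bolt r_n = 1.2 l_c t F_u ≤ 2.4 d t F_u; upper limit = 2.4 × 20 × 6 × 470 / 1000 = 135.4 kN.
Edge bolt: l_c = 45 − 22/2 = 34 mm → 1.2 × 34 × 6 × 470 / 1000 = 115.1 → r_n = 115.1 kN.
Interior bolts: l_c = 65 − 22 = 43 mm → 1.2 × 43 × 6 × 470 / 1000 = 145.5 → r_n = 135.4 kN.
R_n = 2 × 115.1 + 6 × 135.4 = 1042 kN.
Design strength φR_n = 0.75 × 1042 = 782 kN.

782 kN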